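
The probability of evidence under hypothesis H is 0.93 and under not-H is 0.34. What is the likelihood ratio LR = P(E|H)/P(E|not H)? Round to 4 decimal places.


LR = 0.93 / 0.34
= 2.7353

2.7353


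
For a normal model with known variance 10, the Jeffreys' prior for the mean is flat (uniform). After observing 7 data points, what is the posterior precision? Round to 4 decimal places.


Jeffreys' prior for normal mean (known variance) is flat.
Prior precision = 0.
Posterior precision = prior_prec + n/sigma^2 = 0 + 7/10
= 0.7

0.7


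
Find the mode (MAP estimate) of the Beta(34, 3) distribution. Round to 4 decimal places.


For Beta(a,b) with a,b > 1:
Mode = (a-1)/(a+b-2) = (34-1)/(37-2)
= 33/35 = 0.9429

0.9429


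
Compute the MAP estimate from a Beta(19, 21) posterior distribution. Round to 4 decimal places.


MAP = mode of Beta distribution
= (alpha - 1)/(alpha + beta - 2)
= (19-1)/(19+21-2)
= 18/38 = 0.4737

0.4737


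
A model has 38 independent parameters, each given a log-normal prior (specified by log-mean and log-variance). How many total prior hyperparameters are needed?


Each log-normal prior needs 2 hyperparameters (log-mean and log-variance).
Total = 2 * 38 = 76

76


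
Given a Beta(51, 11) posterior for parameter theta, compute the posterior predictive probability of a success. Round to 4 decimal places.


For a Beta-Bernoulli model, the predictive probability is the mean:
P(success) = 51/(51+11) = 51/62 = 0.8226

0.8226


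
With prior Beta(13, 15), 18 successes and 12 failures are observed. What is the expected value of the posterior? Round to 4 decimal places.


Posterior = Beta(31, 27)
E[theta] = alpha/(alpha+beta)
= 31/58 = 0.5345

0.5345


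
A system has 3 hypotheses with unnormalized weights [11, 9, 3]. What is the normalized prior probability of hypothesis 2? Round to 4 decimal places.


The normalized prior is the weight divided by the total.
Total weight = 23
P(H2) = 9 / 23 = 0.3913

0.3913


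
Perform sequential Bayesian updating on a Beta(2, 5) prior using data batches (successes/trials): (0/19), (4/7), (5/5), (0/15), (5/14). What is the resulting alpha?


Accumulate successes: 14
Posterior alpha = prior alpha + sum of successes
= 2 + 14 = 16

16


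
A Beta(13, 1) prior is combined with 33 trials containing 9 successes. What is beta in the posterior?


In conjugate updating:
beta_posterior = beta_prior + (n - k)
= 1 + (33 - 9)
= 1 + 24 = 25

25


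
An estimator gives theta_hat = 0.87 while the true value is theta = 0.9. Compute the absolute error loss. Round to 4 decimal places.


The absolute error loss is |theta_hat - theta|
= |0.87 - 0.9|
= 0.03

0.03


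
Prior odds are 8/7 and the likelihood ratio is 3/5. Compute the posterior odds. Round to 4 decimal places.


Posterior odds = prior odds * likelihood ratio
= (8/7) * (3/5)
= 24 / 35
= 0.6857

0.6857


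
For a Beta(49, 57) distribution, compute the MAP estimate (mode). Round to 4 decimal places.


MAP = mode = (a-1)/(a+b-2)
= (49-1)/(49+57-2)
= 48/104 = 0.4615

0.4615


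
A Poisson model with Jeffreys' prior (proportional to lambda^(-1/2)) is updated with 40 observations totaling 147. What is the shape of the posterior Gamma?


Posterior = Gamma(0.5 + S, n)
= Gamma(0.5 + 147, 40)
Posterior shape = 0.5 + S = 0.5 + 147 = 147.5

147.5


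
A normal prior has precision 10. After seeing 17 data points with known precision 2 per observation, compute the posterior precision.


In the conjugate normal model, precisions add:
tau_posterior = tau_prior + n * tau_data
= 10 + 17*2 = 44

44


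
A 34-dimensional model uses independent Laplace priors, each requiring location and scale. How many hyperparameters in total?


Per parameter: 2 (location and scale).
Total = 34 * 2 = 68

68


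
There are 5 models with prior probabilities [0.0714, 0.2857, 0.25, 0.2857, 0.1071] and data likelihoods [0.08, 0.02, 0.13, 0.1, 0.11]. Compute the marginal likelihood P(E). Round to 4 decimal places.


P(E) = sum over models of P(M_i) * P(E|M_i)
= 0.0714*0.08 + 0.2857*0.02 + 0.25*0.13 + 0.2857*0.1 + 0.1071*0.11
= 0.0843

0.0843


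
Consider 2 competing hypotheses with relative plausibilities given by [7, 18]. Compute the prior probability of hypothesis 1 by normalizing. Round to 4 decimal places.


Sum of weights = 7 + 18 = 25
Normalized prior for H1 = 7 / 25
= 0.28

0.28


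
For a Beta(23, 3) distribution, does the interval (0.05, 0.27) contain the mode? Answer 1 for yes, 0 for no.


Mode of Beta(a,b) = (a-1)/(a+b-2)
= (23-1)/(23+3-2) = 0.9167
Check: 0.05 <= 0.9167 <= 0.27?
Result: 0

0


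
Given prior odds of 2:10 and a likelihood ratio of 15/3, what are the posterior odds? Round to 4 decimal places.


Posterior odds = prior odds * LR
Prior odds = 2/10 = 0.2
LR = 15/3 = 5.0
Posterior odds = 0.2 * 5.0 = 1.0

1.0


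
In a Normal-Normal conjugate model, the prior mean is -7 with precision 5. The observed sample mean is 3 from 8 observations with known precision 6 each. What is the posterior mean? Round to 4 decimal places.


Posterior precision = tau0 + n*tau = 5 + 8*6 = 53
Posterior mean = (tau0*mu0 + n*tau*xbar) / posterior_precision
= (5*-7 + 8*6*3) / 53
= 109 / 53 = 2.0566

2.0566


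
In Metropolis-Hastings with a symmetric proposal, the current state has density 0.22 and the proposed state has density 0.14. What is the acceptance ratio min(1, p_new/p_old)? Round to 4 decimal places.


Ratio = p_new / p_old = 0.14 / 0.22 = 0.6364
Acceptance = min(1, 0.6364) = 0.6364

0.6364


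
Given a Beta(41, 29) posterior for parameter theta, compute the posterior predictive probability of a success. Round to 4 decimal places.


For a Beta-Bernoulli model, the predictive probability is the mean:
P(success) = 41/(41+29) = 41/70 = 0.5857

0.5857


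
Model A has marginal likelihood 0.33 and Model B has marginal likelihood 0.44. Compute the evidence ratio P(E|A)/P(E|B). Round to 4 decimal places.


Evidence ratio = P(E|A) / P(E|B)
= 0.33 / 0.44
= 0.75

0.75


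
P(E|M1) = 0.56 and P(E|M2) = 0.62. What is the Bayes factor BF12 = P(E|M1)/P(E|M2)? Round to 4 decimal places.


Bayes factor BF12 = P(E|M1) / P(E|M2)
= 0.56 / 0.62
= 0.9032

0.9032


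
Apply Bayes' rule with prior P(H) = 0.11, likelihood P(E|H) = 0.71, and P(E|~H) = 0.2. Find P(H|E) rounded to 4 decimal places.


Step 1: Compute marginal P(E) = P(E|H)P(H) + P(E|~H)P(~H)
= 0.71*0.11 + 0.2*0.89 = 0.2561
Step 2: P(H|E) = P(E|H)P(H)/P(E) = 0.0781/0.2561
= 0.305

0.305


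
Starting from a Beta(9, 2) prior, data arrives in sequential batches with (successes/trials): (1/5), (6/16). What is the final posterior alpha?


In sequential Bayesian updating, we sum all successes.
Total successes = 7
Final alpha = 9 + 7 = 16

16


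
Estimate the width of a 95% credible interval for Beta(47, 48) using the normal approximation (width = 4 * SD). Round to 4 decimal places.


For Beta(a,b): Var = ab/((a+b)^2(a+b+1))
Var = 0.0026, SD = 0.051
Approximate 95% CI width = 4 * 0.051 = 0.2041

0.2041


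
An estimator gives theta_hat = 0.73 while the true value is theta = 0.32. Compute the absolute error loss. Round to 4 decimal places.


The absolute error loss is |theta_hat - theta|
= |0.73 - 0.32|
= 0.41

0.41


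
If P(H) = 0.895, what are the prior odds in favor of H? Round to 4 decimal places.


Prior odds = P(H) / (1 - P(H))
= 0.895 / 0.105
= 8.5238

8.5238


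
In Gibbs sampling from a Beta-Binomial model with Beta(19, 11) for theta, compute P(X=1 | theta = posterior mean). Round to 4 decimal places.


Posterior mean = alpha/(alpha+beta) = 19/30 = 0.6333
P(X=1|theta=mean) = theta = 0.6333

0.6333


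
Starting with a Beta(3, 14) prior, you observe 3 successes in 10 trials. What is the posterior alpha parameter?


For a Beta-Binomial conjugate model:
Posterior alpha = prior alpha + number of successes
= 3 + 3 = 6

6


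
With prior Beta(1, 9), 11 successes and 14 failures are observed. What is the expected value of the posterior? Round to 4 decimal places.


Posterior = Beta(12, 23)
E[theta] = alpha/(alpha+beta)
= 12/35 = 0.3429

0.3429


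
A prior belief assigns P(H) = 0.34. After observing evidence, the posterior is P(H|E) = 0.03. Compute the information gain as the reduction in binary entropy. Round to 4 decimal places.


H(prior) = -0.34*log2(0.34) - 0.66*log2(0.66)
= 0.9248
H(post) = -0.03*log2(0.03) - 0.97*log2(0.97)
= 0.1944
IG = 0.9248 - 0.1944 = 0.7304

0.7304


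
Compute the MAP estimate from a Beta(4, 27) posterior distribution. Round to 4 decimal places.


MAP = mode of Beta distribution
= (alpha - 1)/(alpha + beta - 2)
= (4-1)/(4+27-2)
= 3/29 = 0.1034

0.1034


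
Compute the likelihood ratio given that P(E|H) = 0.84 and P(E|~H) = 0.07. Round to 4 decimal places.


LR = P(E|H) / P(E|~H)
= 0.84 / 0.07 = 12.0

12.0


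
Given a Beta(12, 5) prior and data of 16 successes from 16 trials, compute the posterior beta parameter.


Number of failures = 16 - 16 = 0
Posterior beta = 5 + 0 = 5

5


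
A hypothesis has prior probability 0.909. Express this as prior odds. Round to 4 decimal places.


Odds = P(H) / P(not H) = 0.909 / 0.091
= 9.989

9.989


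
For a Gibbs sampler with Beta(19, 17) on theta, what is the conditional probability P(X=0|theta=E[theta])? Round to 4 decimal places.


E[theta] = 19/(19+17) = 0.5278
P(X=0|theta) = 1 - theta = 0.4722

0.4722


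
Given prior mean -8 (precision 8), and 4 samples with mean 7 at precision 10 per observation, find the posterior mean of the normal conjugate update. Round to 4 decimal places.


The posterior mean is a precision-weighted average of prior and data.
Post. prec. = 8 + 40 = 48
Post. mean = (-64 + 280)/48 = 216/48 = 4.5

4.5


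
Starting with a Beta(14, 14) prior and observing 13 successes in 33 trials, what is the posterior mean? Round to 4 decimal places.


Posterior parameters: alpha = 14 + 13 = 27
beta = 14 + 20 = 34
Posterior mean = alpha / (alpha + beta) = 27 / 61
= 0.4426

0.4426


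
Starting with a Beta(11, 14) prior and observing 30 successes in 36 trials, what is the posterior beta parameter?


Posterior beta = prior beta + failures
Failures = 36 - 30 = 6
beta_post = 14 + 6 = 20

20


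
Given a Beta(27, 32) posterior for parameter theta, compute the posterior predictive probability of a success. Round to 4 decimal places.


For a Beta-Bernoulli model, the predictive probability is the mean:
P(success) = 27/(27+32) = 27/59 = 0.4576

0.4576


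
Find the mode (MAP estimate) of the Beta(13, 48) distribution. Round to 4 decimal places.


For Beta(a,b) with a,b > 1:
Mode = (a-1)/(a+b-2) = (13-1)/(61-2)
= 12/59 = 0.2034

0.2034


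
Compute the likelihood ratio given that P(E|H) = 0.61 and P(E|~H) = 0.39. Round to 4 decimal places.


LR = P(E|H) / P(E|~H)
= 0.61 / 0.39 = 1.5641

1.5641


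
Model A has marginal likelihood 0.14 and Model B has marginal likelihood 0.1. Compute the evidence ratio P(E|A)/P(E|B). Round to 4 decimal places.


Evidence ratio = P(E|A) / P(E|B)
= 0.14 / 0.1
= 1.4

1.4


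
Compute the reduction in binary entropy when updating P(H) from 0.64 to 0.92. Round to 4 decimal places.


H_before = -p*log2(p) - (1-p)*log2(1-p) for p=0.64: 0.9427
H_after for p=0.92: 0.4022
Reduction = 0.9427 - 0.4022 = 0.5405

0.5405


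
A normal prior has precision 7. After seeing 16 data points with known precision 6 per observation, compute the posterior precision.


In the conjugate normal model, precisions add:
tau_posterior = tau_prior + n * tau_data
= 7 + 16*6 = 103

103


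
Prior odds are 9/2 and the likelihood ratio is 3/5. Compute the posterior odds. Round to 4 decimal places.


Posterior odds = prior odds * likelihood ratio
= (9/2) * (3/5)
= 27 / 10
= 2.7

2.7


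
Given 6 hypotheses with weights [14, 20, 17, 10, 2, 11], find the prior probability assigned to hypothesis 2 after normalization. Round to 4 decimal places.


To normalize, divide each weight by the sum of all weights.
Sum = 74
Prior(H2) = 20/74 = 0.2703

0.2703


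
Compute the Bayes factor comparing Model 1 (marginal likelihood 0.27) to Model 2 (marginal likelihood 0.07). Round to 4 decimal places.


BF12 = marginal likelihood of M1 / marginal likelihood of M2
= 0.27/0.07
= 3.8571

3.8571


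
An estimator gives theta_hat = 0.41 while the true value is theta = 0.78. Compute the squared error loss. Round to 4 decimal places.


The squared error loss is (theta_hat - theta)^2
= (0.41 - 0.78)^2
= (-0.37)^2 = 0.1369

0.1369


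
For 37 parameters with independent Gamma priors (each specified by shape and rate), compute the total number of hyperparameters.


A Gamma prior has 2 hyperparameters per parameter.
Total = 37 * 2 = 74

74


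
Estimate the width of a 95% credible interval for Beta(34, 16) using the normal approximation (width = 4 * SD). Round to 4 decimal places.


For Beta(a,b): Var = ab/((a+b)^2(a+b+1))
Var = 0.0043, SD = 0.0653
Approximate 95% CI width = 4 * 0.0653 = 0.2613

0.2613


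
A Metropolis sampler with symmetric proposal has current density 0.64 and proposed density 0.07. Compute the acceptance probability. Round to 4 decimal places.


For symmetric proposals, acceptance = min(1, pi(x*)/pi(x))
= min(1, 0.07/0.64)
= min(1, 0.1094) = 0.1094

0.1094


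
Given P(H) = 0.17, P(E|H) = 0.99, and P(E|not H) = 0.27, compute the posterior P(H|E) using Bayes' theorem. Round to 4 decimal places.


By Bayes' theorem: P(H|E) = P(E|H)*P(H) / P(E)
P(E) = P(E|H)*P(H) + P(E|not H)*P(not H)
P(E) = 0.99*0.17 + 0.27*0.83 = 0.3924
P(H|E) = 0.99*0.17 / 0.3924 = 0.4289

0.4289


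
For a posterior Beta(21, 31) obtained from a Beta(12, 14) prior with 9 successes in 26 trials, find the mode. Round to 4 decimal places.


Mode = (alpha - 1) / (alpha + beta - 2)
= 20 / 50
= 0.4

0.4


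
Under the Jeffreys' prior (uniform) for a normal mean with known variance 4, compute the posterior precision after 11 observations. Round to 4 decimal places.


Prior precision = 0 (flat prior).
Post. prec. = 0 + n/var = 11/4 = 2.75

2.75


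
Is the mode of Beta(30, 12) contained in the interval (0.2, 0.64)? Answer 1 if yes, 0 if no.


Mode = (a-1)/(a+b-2) = 29/40 = 0.725
Interval: (0.2, 0.64)
Contains mode? 0

0


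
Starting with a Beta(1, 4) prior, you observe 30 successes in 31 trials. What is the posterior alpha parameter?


For a Beta-Binomial conjugate model:
Posterior alpha = prior alpha + number of successes
= 1 + 30 = 31

31


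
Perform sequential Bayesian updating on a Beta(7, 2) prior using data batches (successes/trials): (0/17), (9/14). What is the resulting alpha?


Accumulate successes: 9
Posterior alpha = prior alpha + sum of successes
= 7 + 9 = 16

16


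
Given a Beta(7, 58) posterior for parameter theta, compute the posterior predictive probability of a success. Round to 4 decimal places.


For a Beta-Bernoulli model, the predictive probability is the mean:
P(success) = 7/(7+58) = 7/65 = 0.1077

0.1077


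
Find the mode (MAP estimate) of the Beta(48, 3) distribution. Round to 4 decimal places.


For Beta(a,b) with a,b > 1:
Mode = (a-1)/(a+b-2) = (48-1)/(51-2)
= 47/49 = 0.9592

0.9592


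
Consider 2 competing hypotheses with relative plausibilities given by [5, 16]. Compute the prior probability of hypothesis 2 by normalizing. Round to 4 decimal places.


Sum of weights = 5 + 16 = 21
Normalized prior for H2 = 16 / 21
= 0.7619

0.7619


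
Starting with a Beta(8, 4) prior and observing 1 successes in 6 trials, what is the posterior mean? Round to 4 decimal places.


Posterior parameters: alpha = 8 + 1 = 9
beta = 4 + 5 = 9
Posterior mean = alpha / (alpha + beta) = 9 / 18
= 0.5

0.5


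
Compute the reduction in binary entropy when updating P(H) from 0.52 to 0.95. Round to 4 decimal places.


H_before = -p*log2(p) - (1-p)*log2(1-p) for p=0.52: 0.9988
H_after for p=0.95: 0.2864
Reduction = 0.9988 - 0.2864 = 0.7124

0.7124


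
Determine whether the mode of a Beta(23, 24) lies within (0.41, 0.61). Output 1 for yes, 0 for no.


First find the mode: (a-1)/(a+b-2) = 0.4889
Is 0.4889 in (0.41, 0.61)? 1

1


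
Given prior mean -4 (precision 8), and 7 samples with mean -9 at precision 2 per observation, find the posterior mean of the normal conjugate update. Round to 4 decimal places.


The posterior mean is a precision-weighted average of prior and data.
Post. prec. = 8 + 14 = 22
Post. mean = (-32 + -126)/22 = -158/22 = -7.1818

-7.1818


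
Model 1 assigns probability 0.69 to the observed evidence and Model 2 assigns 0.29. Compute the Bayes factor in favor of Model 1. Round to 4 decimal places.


BF = P(data|M1) / P(data|M2)
= 0.69 / 0.29 = 2.3793

2.3793


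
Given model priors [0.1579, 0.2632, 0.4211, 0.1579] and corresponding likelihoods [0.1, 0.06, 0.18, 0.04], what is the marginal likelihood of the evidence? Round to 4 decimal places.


P(E) = sum_i P(M_i) P(E|M_i)
= 0.0158 + 0.0158 + 0.0758 + 0.0063
= 0.1137

0.1137


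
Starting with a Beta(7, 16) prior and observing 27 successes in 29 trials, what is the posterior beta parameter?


Posterior beta = prior beta + failures
Failures = 29 - 27 = 2
beta_post = 16 + 2 = 18

18


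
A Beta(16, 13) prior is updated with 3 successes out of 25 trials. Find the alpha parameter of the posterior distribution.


In the Beta-Binomial conjugate update:
alpha_post = alpha_prior + successes
= 16 + 3
= 19

19


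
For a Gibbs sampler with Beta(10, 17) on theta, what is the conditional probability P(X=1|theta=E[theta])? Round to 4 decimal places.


E[theta] = 10/(10+17) = 0.3704
P(X=1|theta) = theta = 0.3704

0.3704


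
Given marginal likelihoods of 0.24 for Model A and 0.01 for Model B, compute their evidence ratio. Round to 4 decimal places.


Ratio = ML(A) / ML(B) = 0.24/0.01
= 24.0

24.0


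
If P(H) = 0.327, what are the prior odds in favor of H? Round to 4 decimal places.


Prior odds = P(H) / (1 - P(H))
= 0.327 / 0.673
= 0.4859

0.4859


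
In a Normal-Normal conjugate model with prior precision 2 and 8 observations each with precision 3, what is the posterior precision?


Posterior precision = prior precision + n * observation precision
= 2 + 8 * 3
= 2 + 24 = 26

26


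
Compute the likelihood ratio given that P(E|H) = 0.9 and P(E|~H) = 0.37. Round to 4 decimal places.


LR = P(E|H) / P(E|~H)
= 0.9 / 0.37 = 2.4324

2.4324


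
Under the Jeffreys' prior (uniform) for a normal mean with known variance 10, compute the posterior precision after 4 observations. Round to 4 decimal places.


Prior precision = 0 (flat prior).
Post. prec. = 0 + n/var = 4/10 = 0.4

0.4


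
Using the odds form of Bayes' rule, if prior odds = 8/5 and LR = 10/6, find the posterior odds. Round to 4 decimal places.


Bayes' rule in odds form: posterior odds = prior odds * LR
= (8 * 10) / (5 * 6)
= 80/30 = 2.6667

2.6667


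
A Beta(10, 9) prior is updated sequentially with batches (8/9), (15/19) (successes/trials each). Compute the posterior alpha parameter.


Sequential conjugate updating is equivalent to a single batch update.
Total successes across all batches = 23
alpha_posterior = alpha_prior + total_successes = 10 + 23
= 33

33


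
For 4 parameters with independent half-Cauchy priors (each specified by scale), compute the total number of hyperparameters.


A half-Cauchy prior has 1 hyperparameter per parameter.
Total = 4 * 1 = 4

4


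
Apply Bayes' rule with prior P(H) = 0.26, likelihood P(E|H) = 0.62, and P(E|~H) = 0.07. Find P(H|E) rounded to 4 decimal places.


Step 1: Compute marginal P(E) = P(E|H)P(H) + P(E|~H)P(~H)
= 0.62*0.26 + 0.07*0.74 = 0.213
Step 2: P(H|E) = P(E|H)P(H)/P(E) = 0.1612/0.213
= 0.7568

0.7568


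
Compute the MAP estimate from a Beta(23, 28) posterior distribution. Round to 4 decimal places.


MAP = mode of Beta distribution
= (alpha - 1)/(alpha + beta - 2)
= (23-1)/(23+28-2)
= 22/49 = 0.449

0.449


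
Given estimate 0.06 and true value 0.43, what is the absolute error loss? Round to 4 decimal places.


Absolute error = |estimate - true|
= |-0.37| = 0.37

0.37


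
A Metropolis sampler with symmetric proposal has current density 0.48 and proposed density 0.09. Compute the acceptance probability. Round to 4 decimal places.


For symmetric proposals, acceptance = min(1, pi(x*)/pi(x))
= min(1, 0.09/0.48)
= min(1, 0.1875) = 0.1875

0.1875


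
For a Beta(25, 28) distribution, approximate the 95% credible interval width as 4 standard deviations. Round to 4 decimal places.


Variance of Beta(a,b) = ab / ((a+b)^2 * (a+b+1))
= 25*28 / ((53)^2 * 54)
= 0.0046
SD = sqrt(0.0046) = 0.0679
Width = 4 * SD = 0.2717

0.2717


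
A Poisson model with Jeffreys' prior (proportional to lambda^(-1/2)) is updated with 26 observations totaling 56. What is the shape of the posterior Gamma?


Posterior = Gamma(0.5 + S, n)
= Gamma(0.5 + 56, 26)
Posterior shape = 0.5 + S = 0.5 + 56 = 56.5

56.5


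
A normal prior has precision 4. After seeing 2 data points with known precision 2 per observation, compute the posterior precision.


In the conjugate normal model, precisions add:
tau_posterior = tau_prior + n * tau_data
= 4 + 2*2 = 8

8


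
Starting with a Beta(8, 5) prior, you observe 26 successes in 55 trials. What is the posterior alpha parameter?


For a Beta-Binomial conjugate model:
Posterior alpha = prior alpha + number of successes
= 8 + 26 = 34

34


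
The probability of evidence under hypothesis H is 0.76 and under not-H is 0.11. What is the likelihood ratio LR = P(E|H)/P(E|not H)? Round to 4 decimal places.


LR = 0.76 / 0.11
= 6.9091

6.9091


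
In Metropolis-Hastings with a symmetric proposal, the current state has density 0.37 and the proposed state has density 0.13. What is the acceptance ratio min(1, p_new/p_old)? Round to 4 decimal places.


Ratio = p_new / p_old = 0.13 / 0.37 = 0.3514
Acceptance = min(1, 0.3514) = 0.3514

0.3514


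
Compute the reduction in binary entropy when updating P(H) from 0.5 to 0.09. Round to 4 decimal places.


H_before = -p*log2(p) - (1-p)*log2(1-p) for p=0.5: 1.0
H_after for p=0.09: 0.4365
Reduction = 1.0 - 0.4365 = 0.5635

0.5635


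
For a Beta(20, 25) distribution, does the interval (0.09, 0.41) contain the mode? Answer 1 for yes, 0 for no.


Mode of Beta(a,b) = (a-1)/(a+b-2)
= (20-1)/(20+25-2) = 0.4419
Check: 0.09 <= 0.4419 <= 0.41?
Result: 0

0


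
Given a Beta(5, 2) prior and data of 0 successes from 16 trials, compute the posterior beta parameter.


Number of failures = 16 - 0 = 16
Posterior beta = 2 + 16 = 18

18


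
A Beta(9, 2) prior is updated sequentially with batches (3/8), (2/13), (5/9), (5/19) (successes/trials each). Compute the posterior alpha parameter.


Sequential conjugate updating is equivalent to a single batch update.
Total successes across all batches = 15
alpha_posterior = alpha_prior + total_successes = 9 + 15
= 24

24


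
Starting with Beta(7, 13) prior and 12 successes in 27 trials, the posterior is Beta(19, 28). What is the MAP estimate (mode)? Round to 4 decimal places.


The mode of Beta(a, b) when a > 1 and b > 1 is (a-1)/(a+b-2)
= (19 - 1) / (19 + 28 - 2)
= 18 / 45
= 0.4

0.4


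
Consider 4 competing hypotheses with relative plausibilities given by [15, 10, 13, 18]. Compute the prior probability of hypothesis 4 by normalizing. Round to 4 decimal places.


Sum of weights = 15 + 10 + 13 + 18 = 56
Normalized prior for H4 = 18 / 56
= 0.3214

0.3214


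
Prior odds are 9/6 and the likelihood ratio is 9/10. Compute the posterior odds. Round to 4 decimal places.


Posterior odds = prior odds * likelihood ratio
= (9/6) * (9/10)
= 81 / 60
= 1.35

1.35


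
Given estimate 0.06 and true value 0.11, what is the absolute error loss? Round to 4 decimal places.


Absolute error = |estimate - true|
= |-0.05| = 0.05

0.05


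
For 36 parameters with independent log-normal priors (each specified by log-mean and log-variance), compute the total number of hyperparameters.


A log-normal prior has 2 hyperparameters per parameter.
Total = 36 * 2 = 72

72


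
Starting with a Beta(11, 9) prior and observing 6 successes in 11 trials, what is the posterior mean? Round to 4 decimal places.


Posterior parameters: alpha = 11 + 6 = 17
beta = 9 + 5 = 14
Posterior mean = alpha / (alpha + beta) = 17 / 31
= 0.5484

0.5484


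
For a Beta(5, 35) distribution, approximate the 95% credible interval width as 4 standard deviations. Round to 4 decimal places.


Variance of Beta(a,b) = ab / ((a+b)^2 * (a+b+1))
= 5*35 / ((40)^2 * 41)
= 0.0027
SD = sqrt(0.0027) = 0.0516
Width = 4 * SD = 0.2066

0.2066


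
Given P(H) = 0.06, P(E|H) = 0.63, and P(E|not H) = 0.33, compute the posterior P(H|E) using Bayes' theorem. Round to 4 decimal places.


By Bayes' theorem: P(H|E) = P(E|H)*P(H) / P(E)
P(E) = P(E|H)*P(H) + P(E|not H)*P(not H)
P(E) = 0.63*0.06 + 0.33*0.94 = 0.348
P(H|E) = 0.63*0.06 / 0.348 = 0.1086

0.1086


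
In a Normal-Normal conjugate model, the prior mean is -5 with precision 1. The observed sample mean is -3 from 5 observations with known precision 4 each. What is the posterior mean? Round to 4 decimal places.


Posterior precision = tau0 + n*tau = 1 + 5*4 = 21
Posterior mean = (tau0*mu0 + n*tau*xbar) / posterior_precision
= (1*-5 + 5*4*-3) / 21
= -65 / 21 = -3.0952

-3.0952


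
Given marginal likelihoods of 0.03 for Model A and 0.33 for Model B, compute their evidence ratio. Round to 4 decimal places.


Ratio = ML(A) / ML(B) = 0.03/0.33
= 0.0909

0.0909


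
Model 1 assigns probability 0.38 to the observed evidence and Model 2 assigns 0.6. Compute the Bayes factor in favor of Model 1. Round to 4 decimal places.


BF = P(data|M1) / P(data|M2)
= 0.38 / 0.6 = 0.6333

0.6333


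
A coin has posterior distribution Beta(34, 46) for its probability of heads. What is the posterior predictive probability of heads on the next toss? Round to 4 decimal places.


Posterior predictive = E[theta] = alpha/(alpha+beta)
= 34/80
= 0.425

0.425


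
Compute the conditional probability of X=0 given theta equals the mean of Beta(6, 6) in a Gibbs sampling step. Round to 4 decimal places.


Mean of Beta(6, 6) = 0.5
P(X=0 | theta=0.5) = 0.5

0.5


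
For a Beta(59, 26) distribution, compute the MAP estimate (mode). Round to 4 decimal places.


MAP = mode = (a-1)/(a+b-2)
= (59-1)/(59+26-2)
= 58/83 = 0.6988

0.6988


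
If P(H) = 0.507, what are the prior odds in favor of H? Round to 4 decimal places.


Prior odds = P(H) / (1 - P(H))
= 0.507 / 0.493
= 1.0284

1.0284


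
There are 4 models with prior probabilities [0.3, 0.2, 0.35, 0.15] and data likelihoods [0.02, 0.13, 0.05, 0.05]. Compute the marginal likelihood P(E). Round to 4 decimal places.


P(E) = sum over models of P(M_i) * P(E|M_i)
= 0.3*0.02 + 0.2*0.13 + 0.35*0.05 + 0.15*0.05
= 0.057

0.057


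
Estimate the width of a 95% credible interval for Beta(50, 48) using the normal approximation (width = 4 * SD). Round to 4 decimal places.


For Beta(a,b): Var = ab/((a+b)^2(a+b+1))
Var = 0.0025, SD = 0.0502
Approximate 95% CI width = 4 * 0.0502 = 0.201

0.201


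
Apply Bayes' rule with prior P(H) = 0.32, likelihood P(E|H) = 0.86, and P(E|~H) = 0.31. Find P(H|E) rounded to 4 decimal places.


Step 1: Compute marginal P(E) = P(E|H)P(H) + P(E|~H)P(~H)
= 0.86*0.32 + 0.31*0.68 = 0.486
Step 2: P(H|E) = P(E|H)P(H)/P(E) = 0.2752/0.486
= 0.5663

0.5663


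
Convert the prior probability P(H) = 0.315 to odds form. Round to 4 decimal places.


P(not H) = 1 - 0.315 = 0.685
Odds = 0.315 / 0.685 = 0.4599

0.4599


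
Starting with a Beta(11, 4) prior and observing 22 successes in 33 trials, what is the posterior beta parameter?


Posterior beta = prior beta + failures
Failures = 33 - 22 = 11
beta_post = 4 + 11 = 15

15


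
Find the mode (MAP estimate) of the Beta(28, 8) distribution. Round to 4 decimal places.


For Beta(a,b) with a,b > 1:
Mode = (a-1)/(a+b-2) = (28-1)/(36-2)
= 27/34 = 0.7941

0.7941


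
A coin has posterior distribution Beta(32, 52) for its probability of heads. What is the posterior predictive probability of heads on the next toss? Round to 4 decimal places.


Posterior predictive = E[theta] = alpha/(alpha+beta)
= 32/84
= 0.381

0.381


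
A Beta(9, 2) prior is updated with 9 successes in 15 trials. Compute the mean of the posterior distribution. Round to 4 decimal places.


After update: Beta(18, 8)
Mean = 18 / (18 + 8) = 18 / 26
= 0.6923

0.6923


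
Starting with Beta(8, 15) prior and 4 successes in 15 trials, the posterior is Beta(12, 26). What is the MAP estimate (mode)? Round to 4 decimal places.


The mode of Beta(a, b) when a > 1 and b > 1 is (a-1)/(a+b-2)
= (12 - 1) / (12 + 26 - 2)
= 11 / 36
= 0.3056

0.3056


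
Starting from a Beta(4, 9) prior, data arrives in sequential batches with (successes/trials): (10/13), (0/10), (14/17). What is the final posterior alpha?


In sequential Bayesian updating, we sum all successes.
Total successes = 24
Final alpha = 4 + 24 = 28

28


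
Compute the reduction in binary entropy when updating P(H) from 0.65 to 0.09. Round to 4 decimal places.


H_before = -p*log2(p) - (1-p)*log2(1-p) for p=0.65: 0.9341
H_after for p=0.09: 0.4365
Reduction = 0.9341 - 0.4365 = 0.4976

0.4976


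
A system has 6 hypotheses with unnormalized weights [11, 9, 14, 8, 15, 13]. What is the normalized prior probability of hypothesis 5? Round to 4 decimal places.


The normalized prior is the weight divided by the total.
Total weight = 70
P(H5) = 15 / 70 = 0.2143

0.2143


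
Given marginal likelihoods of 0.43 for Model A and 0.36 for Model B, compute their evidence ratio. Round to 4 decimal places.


Ratio = ML(A) / ML(B) = 0.43/0.36
= 1.1944

1.1944


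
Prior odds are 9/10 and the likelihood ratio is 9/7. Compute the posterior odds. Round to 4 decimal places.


Posterior odds = prior odds * likelihood ratio
= (9/10) * (9/7)
= 81 / 70
= 1.1571

1.1571


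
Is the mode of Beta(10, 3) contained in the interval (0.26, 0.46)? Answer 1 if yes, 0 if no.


Mode = (a-1)/(a+b-2) = 9/11 = 0.8182
Interval: (0.26, 0.46)
Contains mode? 0

0


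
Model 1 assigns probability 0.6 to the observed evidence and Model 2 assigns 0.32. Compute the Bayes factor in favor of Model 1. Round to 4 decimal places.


BF = P(data|M1) / P(data|M2)
= 0.6 / 0.32 = 1.875

1.875


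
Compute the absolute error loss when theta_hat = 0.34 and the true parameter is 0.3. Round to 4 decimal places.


L = |theta_hat - theta_true|
= |0.34 - 0.3| = 0.04

0.04


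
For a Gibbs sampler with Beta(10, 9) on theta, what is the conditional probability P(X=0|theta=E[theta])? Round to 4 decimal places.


E[theta] = 10/(10+9) = 0.5263
P(X=0|theta) = 1 - theta = 0.4737

0.4737


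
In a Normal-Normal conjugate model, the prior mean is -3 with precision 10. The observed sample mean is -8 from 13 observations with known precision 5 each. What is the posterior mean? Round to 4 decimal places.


Posterior precision = tau0 + n*tau = 10 + 13*5 = 75
Posterior mean = (tau0*mu0 + n*tau*xbar) / posterior_precision
= (10*-3 + 13*5*-8) / 75
= -550 / 75 = -7.3333

-7.3333


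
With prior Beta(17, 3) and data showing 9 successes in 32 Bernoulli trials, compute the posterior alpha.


Conjugate update: alpha_posterior = alpha_prior + k
= 17 + 9 = 26

26


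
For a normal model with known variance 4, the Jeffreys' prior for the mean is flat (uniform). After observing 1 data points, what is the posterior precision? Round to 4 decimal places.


Jeffreys' prior for normal mean (known variance) is flat.
Prior precision = 0.
Posterior precision = prior_prec + n/sigma^2 = 0 + 1/4
= 0.25

0.25


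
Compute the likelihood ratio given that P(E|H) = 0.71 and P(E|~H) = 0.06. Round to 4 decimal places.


LR = P(E|H) / P(E|~H)
= 0.71 / 0.06 = 11.8333

11.8333


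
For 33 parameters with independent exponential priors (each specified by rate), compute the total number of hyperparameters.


A exponential prior has 1 hyperparameter per parameter.
Total = 33 * 1 = 33

33


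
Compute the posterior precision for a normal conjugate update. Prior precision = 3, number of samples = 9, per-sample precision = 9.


tau_post = tau_0 + n * tau
= 3 + 9 * 9 = 84

84


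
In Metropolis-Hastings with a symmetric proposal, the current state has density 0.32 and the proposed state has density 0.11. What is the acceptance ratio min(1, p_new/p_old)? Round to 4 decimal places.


Ratio = p_new / p_old = 0.11 / 0.32 = 0.3438
Acceptance = min(1, 0.3438) = 0.3438

0.3438


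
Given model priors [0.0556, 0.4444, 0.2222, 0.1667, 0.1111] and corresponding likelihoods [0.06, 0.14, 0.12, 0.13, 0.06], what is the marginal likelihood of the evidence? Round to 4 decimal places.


P(E) = sum_i P(M_i) P(E|M_i)
= 0.0033 + 0.0622 + 0.0267 + 0.0217 + 0.0067
= 0.1206

0.1206


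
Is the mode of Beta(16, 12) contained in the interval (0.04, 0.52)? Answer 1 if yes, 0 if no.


Mode = (a-1)/(a+b-2) = 15/26 = 0.5769
Interval: (0.04, 0.52)
Contains mode? 0

0


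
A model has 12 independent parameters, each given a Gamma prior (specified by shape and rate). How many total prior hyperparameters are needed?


Each Gamma prior needs 2 hyperparameters (shape and rate).
Total = 2 * 12 = 24

24


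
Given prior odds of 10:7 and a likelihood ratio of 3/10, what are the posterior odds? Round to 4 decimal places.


Posterior odds = prior odds * LR
Prior odds = 10/7 = 1.4286
LR = 3/10 = 0.3
Posterior odds = 1.4286 * 0.3 = 0.4286

0.4286


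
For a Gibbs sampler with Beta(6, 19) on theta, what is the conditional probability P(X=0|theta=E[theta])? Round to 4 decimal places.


E[theta] = 6/(6+19) = 0.24
P(X=0|theta) = 1 - theta = 0.76

0.76


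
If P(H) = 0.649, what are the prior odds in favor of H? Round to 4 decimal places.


Prior odds = P(H) / (1 - P(H))
= 0.649 / 0.351
= 1.849

1.849


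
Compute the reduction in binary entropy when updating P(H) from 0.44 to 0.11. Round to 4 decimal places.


H_before = -p*log2(p) - (1-p)*log2(1-p) for p=0.44: 0.9896
H_after for p=0.11: 0.4999
Reduction = 0.9896 - 0.4999 = 0.4897

0.4897


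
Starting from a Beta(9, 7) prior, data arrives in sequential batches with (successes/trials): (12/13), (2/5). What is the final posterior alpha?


In sequential Bayesian updating, we sum all successes.
Total successes = 14
Final alpha = 9 + 14 = 23

23


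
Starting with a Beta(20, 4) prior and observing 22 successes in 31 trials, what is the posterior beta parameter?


Posterior beta = prior beta + failures
Failures = 31 - 22 = 9
beta_post = 4 + 9 = 13

13


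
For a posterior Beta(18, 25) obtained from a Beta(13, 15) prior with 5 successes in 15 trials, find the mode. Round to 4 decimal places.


Mode = (alpha - 1) / (alpha + beta - 2)
= 17 / 41
= 0.4146

0.4146


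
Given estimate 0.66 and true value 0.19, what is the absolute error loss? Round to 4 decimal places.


Absolute error = |estimate - true|
= |0.47| = 0.47

0.47


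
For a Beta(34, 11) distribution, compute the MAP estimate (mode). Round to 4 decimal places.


MAP = mode = (a-1)/(a+b-2)
= (34-1)/(34+11-2)
= 33/43 = 0.7674

0.7674


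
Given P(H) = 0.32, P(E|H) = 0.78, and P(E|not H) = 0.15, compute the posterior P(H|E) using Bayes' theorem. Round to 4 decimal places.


By Bayes' theorem: P(H|E) = P(E|H)*P(H) / P(E)
P(E) = P(E|H)*P(H) + P(E|not H)*P(not H)
P(E) = 0.78*0.32 + 0.15*0.68 = 0.3516
P(H|E) = 0.78*0.32 / 0.3516 = 0.7099

0.7099


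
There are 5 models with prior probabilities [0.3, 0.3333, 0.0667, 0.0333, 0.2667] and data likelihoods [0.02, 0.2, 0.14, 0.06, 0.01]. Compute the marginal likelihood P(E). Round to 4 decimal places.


P(E) = sum over models of P(M_i) * P(E|M_i)
= 0.3*0.02 + 0.3333*0.2 + 0.0667*0.14 + 0.0333*0.06 + 0.2667*0.01
= 0.0867

0.0867


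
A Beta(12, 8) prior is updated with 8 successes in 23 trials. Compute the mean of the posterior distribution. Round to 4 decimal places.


After update: Beta(20, 23)
Mean = 20 / (20 + 23) = 20 / 43
= 0.4651

0.4651


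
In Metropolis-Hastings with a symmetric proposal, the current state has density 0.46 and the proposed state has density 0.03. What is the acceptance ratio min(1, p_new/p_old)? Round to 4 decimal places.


Ratio = p_new / p_old = 0.03 / 0.46 = 0.0652
Acceptance = min(1, 0.0652) = 0.0652

0.0652


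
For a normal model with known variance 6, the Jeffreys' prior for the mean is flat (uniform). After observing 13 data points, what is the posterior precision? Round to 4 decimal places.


Jeffreys' prior for normal mean (known variance) is flat.
Prior precision = 0.
Posterior precision = prior_prec + n/sigma^2 = 0 + 13/6
= 2.1667

2.1667


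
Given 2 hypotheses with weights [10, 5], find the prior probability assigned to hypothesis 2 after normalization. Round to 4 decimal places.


To normalize, divide each weight by the sum of all weights.
Sum = 15
Prior(H2) = 5/15 = 0.3333

0.3333


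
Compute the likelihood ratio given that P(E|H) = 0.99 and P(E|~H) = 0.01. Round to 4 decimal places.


LR = P(E|H) / P(E|~H)
= 0.99 / 0.01 = 99.0

99.0


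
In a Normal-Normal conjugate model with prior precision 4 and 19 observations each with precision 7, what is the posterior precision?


Posterior precision = prior precision + n * observation precision
= 4 + 19 * 7
= 4 + 133 = 137

137


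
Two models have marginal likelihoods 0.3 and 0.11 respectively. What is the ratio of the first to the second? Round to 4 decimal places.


Evidence ratio = 0.3 / 0.11
= 2.7273

2.7273


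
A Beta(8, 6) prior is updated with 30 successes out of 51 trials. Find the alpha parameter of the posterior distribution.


In the Beta-Binomial conjugate update:
alpha_post = alpha_prior + successes
= 8 + 30
= 38

38


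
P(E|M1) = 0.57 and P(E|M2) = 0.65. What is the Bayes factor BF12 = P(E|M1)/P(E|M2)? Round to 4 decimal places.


Bayes factor BF12 = P(E|M1) / P(E|M2)
= 0.57 / 0.65
= 0.8769

0.8769


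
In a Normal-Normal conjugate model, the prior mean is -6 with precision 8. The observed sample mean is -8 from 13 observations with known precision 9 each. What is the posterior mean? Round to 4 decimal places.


Posterior precision = tau0 + n*tau = 8 + 13*9 = 125
Posterior mean = (tau0*mu0 + n*tau*xbar) / posterior_precision
= (8*-6 + 13*9*-8) / 125
= -984 / 125 = -7.872

-7.872


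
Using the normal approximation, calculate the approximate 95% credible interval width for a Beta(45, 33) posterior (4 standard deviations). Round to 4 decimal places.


Var(Beta) = 45*33/(78^2 * 79) = 0.0031
SD = 0.0556
Width ~ 4*SD = 0.2223

0.2223


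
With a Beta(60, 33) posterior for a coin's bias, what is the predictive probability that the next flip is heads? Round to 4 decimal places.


The predictive probability equals the posterior mean.
P(next = heads) = alpha / (alpha + beta)
= 60 / 93 = 0.6452

0.6452


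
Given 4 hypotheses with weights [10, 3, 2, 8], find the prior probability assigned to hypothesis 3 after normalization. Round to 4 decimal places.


To normalize, divide each weight by the sum of all weights.
Sum = 23
Prior(H3) = 2/23 = 0.087

0.087


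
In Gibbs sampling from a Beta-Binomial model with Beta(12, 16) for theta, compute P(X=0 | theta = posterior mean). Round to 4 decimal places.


Posterior mean = alpha/(alpha+beta) = 12/28 = 0.4286
P(X=0|theta=mean) = 1 - theta = 0.5714

0.5714


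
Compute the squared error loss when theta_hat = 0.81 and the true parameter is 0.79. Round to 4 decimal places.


L = (theta_hat - theta_true)^2
= (0.81 - 0.79)^2
= 0.02^2 = 0.0004

0.0004
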